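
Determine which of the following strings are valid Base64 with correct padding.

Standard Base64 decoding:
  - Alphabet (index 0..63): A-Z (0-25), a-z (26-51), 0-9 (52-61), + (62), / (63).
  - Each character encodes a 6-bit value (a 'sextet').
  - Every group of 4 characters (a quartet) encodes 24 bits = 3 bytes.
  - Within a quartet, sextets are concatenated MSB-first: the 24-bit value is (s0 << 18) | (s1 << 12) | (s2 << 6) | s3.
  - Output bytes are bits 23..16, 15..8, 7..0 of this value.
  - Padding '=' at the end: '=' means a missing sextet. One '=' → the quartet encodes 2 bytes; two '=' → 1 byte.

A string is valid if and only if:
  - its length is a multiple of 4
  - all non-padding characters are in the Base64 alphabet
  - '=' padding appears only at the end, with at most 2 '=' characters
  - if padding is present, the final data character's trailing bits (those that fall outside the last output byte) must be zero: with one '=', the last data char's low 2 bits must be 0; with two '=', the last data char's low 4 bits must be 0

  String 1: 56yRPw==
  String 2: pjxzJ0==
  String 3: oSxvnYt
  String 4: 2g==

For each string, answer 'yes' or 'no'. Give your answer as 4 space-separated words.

Answer: yes no no yes

Derivation:
String 1: '56yRPw==' → valid
String 2: 'pjxzJ0==' → invalid (bad trailing bits)
String 3: 'oSxvnYt' → invalid (len=7 not mult of 4)
String 4: '2g==' → valid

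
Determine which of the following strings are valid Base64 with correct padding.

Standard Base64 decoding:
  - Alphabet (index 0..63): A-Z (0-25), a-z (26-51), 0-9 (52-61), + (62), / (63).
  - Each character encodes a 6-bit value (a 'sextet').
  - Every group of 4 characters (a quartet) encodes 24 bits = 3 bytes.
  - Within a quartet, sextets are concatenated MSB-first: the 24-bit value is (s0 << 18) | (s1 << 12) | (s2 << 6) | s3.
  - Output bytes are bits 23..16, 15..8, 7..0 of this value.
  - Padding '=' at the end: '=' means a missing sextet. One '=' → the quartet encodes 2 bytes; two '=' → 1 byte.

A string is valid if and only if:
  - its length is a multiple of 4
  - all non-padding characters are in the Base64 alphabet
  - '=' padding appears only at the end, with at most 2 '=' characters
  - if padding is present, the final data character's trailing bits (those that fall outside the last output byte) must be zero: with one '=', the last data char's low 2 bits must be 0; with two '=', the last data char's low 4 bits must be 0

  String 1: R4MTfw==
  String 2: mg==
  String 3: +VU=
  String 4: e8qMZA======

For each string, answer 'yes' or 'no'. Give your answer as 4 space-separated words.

String 1: 'R4MTfw==' → valid
String 2: 'mg==' → valid
String 3: '+VU=' → valid
String 4: 'e8qMZA======' → invalid (6 pad chars (max 2))

Answer: yes yes yes no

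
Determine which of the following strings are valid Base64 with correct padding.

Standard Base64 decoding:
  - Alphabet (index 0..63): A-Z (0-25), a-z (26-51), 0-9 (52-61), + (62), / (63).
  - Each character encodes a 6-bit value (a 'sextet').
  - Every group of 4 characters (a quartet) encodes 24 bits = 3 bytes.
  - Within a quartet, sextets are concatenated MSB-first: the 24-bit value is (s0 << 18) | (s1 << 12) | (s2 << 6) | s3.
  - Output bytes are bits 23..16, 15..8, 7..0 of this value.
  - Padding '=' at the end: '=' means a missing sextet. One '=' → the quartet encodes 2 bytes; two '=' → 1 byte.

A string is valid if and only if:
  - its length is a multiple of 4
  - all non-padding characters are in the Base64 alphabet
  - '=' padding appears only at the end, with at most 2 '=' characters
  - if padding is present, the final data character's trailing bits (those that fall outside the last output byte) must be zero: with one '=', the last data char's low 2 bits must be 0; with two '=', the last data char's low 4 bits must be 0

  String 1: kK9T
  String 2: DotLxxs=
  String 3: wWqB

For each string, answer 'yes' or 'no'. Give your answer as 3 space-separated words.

String 1: 'kK9T' → valid
String 2: 'DotLxxs=' → valid
String 3: 'wWqB' → valid

Answer: yes yes yes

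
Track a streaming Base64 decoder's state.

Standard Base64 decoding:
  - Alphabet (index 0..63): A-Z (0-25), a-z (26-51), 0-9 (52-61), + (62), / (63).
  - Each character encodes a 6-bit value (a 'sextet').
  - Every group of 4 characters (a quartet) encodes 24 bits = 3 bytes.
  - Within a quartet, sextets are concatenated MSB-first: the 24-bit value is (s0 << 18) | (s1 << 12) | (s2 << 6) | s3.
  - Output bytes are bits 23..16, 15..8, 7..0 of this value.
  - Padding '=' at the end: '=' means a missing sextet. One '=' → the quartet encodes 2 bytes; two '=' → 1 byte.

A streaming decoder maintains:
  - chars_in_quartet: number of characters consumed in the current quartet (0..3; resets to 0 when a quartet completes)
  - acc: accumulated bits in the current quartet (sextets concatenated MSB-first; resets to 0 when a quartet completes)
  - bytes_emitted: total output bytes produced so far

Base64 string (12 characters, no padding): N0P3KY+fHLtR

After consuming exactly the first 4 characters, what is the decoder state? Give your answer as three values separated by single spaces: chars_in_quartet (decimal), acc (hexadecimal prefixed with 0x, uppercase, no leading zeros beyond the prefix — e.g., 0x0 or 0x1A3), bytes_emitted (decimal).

Answer: 0 0x0 3

Derivation:
After char 0 ('N'=13): chars_in_quartet=1 acc=0xD bytes_emitted=0
After char 1 ('0'=52): chars_in_quartet=2 acc=0x374 bytes_emitted=0
After char 2 ('P'=15): chars_in_quartet=3 acc=0xDD0F bytes_emitted=0
After char 3 ('3'=55): chars_in_quartet=4 acc=0x3743F7 -> emit 37 43 F7, reset; bytes_emitted=3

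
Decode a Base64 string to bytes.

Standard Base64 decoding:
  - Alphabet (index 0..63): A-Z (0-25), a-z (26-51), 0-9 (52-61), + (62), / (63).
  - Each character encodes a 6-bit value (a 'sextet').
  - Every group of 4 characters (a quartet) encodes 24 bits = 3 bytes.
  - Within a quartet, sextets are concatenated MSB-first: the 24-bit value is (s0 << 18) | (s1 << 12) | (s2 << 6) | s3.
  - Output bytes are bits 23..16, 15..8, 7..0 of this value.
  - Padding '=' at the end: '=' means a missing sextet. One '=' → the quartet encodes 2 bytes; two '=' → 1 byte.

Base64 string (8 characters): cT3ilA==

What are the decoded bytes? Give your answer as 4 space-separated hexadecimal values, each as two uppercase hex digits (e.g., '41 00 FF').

Answer: 71 3D E2 94

Derivation:
After char 0 ('c'=28): chars_in_quartet=1 acc=0x1C bytes_emitted=0
After char 1 ('T'=19): chars_in_quartet=2 acc=0x713 bytes_emitted=0
After char 2 ('3'=55): chars_in_quartet=3 acc=0x1C4F7 bytes_emitted=0
After char 3 ('i'=34): chars_in_quartet=4 acc=0x713DE2 -> emit 71 3D E2, reset; bytes_emitted=3
After char 4 ('l'=37): chars_in_quartet=1 acc=0x25 bytes_emitted=3
After char 5 ('A'=0): chars_in_quartet=2 acc=0x940 bytes_emitted=3
Padding '==': partial quartet acc=0x940 -> emit 94; bytes_emitted=4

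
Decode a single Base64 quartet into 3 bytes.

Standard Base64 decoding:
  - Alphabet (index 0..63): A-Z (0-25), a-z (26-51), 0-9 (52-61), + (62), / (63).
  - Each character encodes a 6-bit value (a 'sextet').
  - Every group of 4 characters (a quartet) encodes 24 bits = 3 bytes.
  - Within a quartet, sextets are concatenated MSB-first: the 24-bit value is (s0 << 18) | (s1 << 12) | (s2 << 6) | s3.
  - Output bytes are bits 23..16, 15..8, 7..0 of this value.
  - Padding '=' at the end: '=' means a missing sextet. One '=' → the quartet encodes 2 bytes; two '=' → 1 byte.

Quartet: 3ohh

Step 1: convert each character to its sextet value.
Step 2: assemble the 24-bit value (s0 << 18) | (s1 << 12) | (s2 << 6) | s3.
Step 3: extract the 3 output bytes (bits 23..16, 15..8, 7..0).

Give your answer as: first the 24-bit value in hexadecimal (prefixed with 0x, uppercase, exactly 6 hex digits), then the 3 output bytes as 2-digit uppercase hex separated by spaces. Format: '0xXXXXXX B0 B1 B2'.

Sextets: 3=55, o=40, h=33, h=33
24-bit: (55<<18) | (40<<12) | (33<<6) | 33
      = 0xDC0000 | 0x028000 | 0x000840 | 0x000021
      = 0xDE8861
Bytes: (v>>16)&0xFF=DE, (v>>8)&0xFF=88, v&0xFF=61

Answer: 0xDE8861 DE 88 61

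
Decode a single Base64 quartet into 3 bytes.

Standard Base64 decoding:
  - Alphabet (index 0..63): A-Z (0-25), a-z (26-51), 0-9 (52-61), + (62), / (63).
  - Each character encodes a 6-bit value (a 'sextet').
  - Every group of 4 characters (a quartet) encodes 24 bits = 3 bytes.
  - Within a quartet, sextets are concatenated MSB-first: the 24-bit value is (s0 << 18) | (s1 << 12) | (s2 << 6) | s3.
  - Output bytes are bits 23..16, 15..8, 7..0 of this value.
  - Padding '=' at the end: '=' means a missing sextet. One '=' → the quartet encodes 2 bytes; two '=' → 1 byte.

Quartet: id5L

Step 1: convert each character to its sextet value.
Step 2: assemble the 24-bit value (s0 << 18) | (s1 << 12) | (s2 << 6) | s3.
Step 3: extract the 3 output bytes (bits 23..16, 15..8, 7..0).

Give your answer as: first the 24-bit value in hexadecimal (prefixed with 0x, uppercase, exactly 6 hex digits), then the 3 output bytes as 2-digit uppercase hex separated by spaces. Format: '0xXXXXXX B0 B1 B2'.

Answer: 0x89DE4B 89 DE 4B

Derivation:
Sextets: i=34, d=29, 5=57, L=11
24-bit: (34<<18) | (29<<12) | (57<<6) | 11
      = 0x880000 | 0x01D000 | 0x000E40 | 0x00000B
      = 0x89DE4B
Bytes: (v>>16)&0xFF=89, (v>>8)&0xFF=DE, v&0xFF=4B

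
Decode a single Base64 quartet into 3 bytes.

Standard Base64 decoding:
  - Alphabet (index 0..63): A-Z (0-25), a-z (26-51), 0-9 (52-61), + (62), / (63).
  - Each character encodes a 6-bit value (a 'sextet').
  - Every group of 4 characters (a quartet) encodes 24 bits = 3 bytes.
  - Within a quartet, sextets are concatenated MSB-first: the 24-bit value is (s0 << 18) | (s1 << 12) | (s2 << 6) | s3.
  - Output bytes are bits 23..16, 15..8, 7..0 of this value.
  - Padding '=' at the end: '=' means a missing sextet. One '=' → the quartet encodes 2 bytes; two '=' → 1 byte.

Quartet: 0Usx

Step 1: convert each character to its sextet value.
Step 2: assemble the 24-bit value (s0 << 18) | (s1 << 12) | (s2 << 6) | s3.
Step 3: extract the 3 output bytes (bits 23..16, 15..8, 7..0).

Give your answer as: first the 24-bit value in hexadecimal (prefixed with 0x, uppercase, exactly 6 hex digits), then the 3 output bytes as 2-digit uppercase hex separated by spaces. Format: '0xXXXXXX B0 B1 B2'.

Sextets: 0=52, U=20, s=44, x=49
24-bit: (52<<18) | (20<<12) | (44<<6) | 49
      = 0xD00000 | 0x014000 | 0x000B00 | 0x000031
      = 0xD14B31
Bytes: (v>>16)&0xFF=D1, (v>>8)&0xFF=4B, v&0xFF=31

Answer: 0xD14B31 D1 4B 31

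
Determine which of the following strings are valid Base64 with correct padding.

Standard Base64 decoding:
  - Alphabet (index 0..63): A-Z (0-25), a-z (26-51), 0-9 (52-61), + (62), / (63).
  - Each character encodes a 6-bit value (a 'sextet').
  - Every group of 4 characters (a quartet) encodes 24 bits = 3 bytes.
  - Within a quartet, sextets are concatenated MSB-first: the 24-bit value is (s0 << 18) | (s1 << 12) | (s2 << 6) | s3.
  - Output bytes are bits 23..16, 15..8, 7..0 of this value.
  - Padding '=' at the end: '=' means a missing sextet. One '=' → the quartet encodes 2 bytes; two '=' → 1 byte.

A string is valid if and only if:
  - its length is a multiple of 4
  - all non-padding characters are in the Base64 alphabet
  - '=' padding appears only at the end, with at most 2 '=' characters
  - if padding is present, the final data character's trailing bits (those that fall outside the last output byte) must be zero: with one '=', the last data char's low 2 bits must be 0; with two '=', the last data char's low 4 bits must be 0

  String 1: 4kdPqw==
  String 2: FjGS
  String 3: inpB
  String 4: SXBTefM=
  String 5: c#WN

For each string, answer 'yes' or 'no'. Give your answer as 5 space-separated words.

Answer: yes yes yes yes no

Derivation:
String 1: '4kdPqw==' → valid
String 2: 'FjGS' → valid
String 3: 'inpB' → valid
String 4: 'SXBTefM=' → valid
String 5: 'c#WN' → invalid (bad char(s): ['#'])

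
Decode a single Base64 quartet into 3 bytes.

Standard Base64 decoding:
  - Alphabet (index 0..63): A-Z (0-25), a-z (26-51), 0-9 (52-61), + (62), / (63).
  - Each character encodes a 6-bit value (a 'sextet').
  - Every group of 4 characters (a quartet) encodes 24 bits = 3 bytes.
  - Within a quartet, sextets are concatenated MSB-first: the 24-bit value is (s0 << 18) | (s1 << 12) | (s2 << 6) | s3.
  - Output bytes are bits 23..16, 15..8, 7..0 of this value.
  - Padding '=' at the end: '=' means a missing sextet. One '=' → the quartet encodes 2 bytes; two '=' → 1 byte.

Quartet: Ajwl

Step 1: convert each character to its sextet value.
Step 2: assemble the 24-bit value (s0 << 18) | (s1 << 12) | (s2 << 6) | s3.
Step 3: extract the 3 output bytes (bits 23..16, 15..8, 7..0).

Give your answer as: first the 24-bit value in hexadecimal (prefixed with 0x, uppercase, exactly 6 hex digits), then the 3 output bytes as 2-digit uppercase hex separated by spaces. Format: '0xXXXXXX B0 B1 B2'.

Sextets: A=0, j=35, w=48, l=37
24-bit: (0<<18) | (35<<12) | (48<<6) | 37
      = 0x000000 | 0x023000 | 0x000C00 | 0x000025
      = 0x023C25
Bytes: (v>>16)&0xFF=02, (v>>8)&0xFF=3C, v&0xFF=25

Answer: 0x023C25 02 3C 25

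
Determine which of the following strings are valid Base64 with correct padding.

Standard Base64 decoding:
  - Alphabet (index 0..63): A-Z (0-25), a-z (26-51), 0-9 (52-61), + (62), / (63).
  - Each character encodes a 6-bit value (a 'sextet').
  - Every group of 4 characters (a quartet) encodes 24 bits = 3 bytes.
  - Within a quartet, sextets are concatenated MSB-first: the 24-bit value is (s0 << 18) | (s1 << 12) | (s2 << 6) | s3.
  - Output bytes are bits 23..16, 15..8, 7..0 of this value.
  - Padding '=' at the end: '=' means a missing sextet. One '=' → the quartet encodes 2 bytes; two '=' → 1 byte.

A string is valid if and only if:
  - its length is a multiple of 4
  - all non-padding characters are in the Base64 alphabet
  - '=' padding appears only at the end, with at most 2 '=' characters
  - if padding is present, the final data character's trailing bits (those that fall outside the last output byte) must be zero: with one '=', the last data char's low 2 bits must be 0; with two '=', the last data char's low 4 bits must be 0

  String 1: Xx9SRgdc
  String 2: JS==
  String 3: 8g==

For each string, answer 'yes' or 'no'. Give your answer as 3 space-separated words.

Answer: yes no yes

Derivation:
String 1: 'Xx9SRgdc' → valid
String 2: 'JS==' → invalid (bad trailing bits)
String 3: '8g==' → valid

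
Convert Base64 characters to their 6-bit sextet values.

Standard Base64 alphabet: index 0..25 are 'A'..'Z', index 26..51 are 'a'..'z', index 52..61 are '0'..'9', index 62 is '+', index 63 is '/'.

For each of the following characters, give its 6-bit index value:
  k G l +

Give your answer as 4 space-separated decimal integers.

Answer: 36 6 37 62

Derivation:
'k': a..z range, 26 + ord('k') − ord('a') = 36
'G': A..Z range, ord('G') − ord('A') = 6
'l': a..z range, 26 + ord('l') − ord('a') = 37
'+': index 62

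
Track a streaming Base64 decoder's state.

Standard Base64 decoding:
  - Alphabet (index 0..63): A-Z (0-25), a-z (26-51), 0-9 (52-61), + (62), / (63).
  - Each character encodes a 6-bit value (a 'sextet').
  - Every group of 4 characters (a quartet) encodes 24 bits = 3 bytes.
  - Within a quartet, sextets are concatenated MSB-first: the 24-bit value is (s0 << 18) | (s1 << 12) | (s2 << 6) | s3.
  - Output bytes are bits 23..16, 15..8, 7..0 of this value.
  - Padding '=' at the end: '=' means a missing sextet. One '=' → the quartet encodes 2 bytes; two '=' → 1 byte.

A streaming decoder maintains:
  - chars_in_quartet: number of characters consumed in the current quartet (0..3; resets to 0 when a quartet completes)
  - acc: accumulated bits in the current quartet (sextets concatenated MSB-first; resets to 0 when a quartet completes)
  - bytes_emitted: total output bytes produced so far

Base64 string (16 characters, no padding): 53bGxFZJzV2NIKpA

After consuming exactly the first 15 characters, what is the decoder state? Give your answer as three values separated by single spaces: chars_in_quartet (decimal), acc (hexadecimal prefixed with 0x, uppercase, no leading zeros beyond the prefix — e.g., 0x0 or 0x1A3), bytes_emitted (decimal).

After char 0 ('5'=57): chars_in_quartet=1 acc=0x39 bytes_emitted=0
After char 1 ('3'=55): chars_in_quartet=2 acc=0xE77 bytes_emitted=0
After char 2 ('b'=27): chars_in_quartet=3 acc=0x39DDB bytes_emitted=0
After char 3 ('G'=6): chars_in_quartet=4 acc=0xE776C6 -> emit E7 76 C6, reset; bytes_emitted=3
After char 4 ('x'=49): chars_in_quartet=1 acc=0x31 bytes_emitted=3
After char 5 ('F'=5): chars_in_quartet=2 acc=0xC45 bytes_emitted=3
After char 6 ('Z'=25): chars_in_quartet=3 acc=0x31159 bytes_emitted=3
After char 7 ('J'=9): chars_in_quartet=4 acc=0xC45649 -> emit C4 56 49, reset; bytes_emitted=6
After char 8 ('z'=51): chars_in_quartet=1 acc=0x33 bytes_emitted=6
After char 9 ('V'=21): chars_in_quartet=2 acc=0xCD5 bytes_emitted=6
After char 10 ('2'=54): chars_in_quartet=3 acc=0x33576 bytes_emitted=6
After char 11 ('N'=13): chars_in_quartet=4 acc=0xCD5D8D -> emit CD 5D 8D, reset; bytes_emitted=9
After char 12 ('I'=8): chars_in_quartet=1 acc=0x8 bytes_emitted=9
After char 13 ('K'=10): chars_in_quartet=2 acc=0x20A bytes_emitted=9
After char 14 ('p'=41): chars_in_quartet=3 acc=0x82A9 bytes_emitted=9

Answer: 3 0x82A9 9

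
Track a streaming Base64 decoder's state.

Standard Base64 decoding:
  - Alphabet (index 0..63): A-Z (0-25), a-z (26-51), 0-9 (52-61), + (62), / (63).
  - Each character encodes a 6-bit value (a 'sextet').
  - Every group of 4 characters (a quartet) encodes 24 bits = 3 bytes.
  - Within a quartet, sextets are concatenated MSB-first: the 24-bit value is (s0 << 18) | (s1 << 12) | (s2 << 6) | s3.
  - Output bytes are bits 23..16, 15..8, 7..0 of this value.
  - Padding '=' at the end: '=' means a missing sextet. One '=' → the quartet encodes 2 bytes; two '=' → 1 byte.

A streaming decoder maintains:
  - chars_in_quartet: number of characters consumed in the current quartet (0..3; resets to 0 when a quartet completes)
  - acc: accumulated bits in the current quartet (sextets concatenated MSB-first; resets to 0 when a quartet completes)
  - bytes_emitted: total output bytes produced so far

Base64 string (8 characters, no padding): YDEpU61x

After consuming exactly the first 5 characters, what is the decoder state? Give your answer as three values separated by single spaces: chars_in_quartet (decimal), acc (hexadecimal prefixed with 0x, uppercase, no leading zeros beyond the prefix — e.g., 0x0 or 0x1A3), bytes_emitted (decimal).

Answer: 1 0x14 3

Derivation:
After char 0 ('Y'=24): chars_in_quartet=1 acc=0x18 bytes_emitted=0
After char 1 ('D'=3): chars_in_quartet=2 acc=0x603 bytes_emitted=0
After char 2 ('E'=4): chars_in_quartet=3 acc=0x180C4 bytes_emitted=0
After char 3 ('p'=41): chars_in_quartet=4 acc=0x603129 -> emit 60 31 29, reset; bytes_emitted=3
After char 4 ('U'=20): chars_in_quartet=1 acc=0x14 bytes_emitted=3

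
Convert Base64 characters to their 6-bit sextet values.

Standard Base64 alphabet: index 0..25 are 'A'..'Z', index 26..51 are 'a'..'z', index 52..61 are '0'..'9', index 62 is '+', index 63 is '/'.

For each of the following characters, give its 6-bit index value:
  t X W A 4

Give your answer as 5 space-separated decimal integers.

't': a..z range, 26 + ord('t') − ord('a') = 45
'X': A..Z range, ord('X') − ord('A') = 23
'W': A..Z range, ord('W') − ord('A') = 22
'A': A..Z range, ord('A') − ord('A') = 0
'4': 0..9 range, 52 + ord('4') − ord('0') = 56

Answer: 45 23 22 0 56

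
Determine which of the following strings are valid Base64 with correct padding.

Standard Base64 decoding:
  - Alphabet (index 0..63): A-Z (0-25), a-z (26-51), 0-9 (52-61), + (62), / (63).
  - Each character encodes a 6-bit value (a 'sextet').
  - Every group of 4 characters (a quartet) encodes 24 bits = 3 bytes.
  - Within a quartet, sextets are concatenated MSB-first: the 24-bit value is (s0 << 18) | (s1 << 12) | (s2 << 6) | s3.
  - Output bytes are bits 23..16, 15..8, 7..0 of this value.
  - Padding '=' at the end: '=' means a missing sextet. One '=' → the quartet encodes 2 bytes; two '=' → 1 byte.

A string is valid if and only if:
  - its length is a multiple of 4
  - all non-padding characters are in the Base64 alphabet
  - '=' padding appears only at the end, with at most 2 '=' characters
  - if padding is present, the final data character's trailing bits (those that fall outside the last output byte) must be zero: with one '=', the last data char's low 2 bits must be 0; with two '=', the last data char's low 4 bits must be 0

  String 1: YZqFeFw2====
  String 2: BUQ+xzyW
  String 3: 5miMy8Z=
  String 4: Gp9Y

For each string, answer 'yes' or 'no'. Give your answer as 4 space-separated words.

Answer: no yes no yes

Derivation:
String 1: 'YZqFeFw2====' → invalid (4 pad chars (max 2))
String 2: 'BUQ+xzyW' → valid
String 3: '5miMy8Z=' → invalid (bad trailing bits)
String 4: 'Gp9Y' → valid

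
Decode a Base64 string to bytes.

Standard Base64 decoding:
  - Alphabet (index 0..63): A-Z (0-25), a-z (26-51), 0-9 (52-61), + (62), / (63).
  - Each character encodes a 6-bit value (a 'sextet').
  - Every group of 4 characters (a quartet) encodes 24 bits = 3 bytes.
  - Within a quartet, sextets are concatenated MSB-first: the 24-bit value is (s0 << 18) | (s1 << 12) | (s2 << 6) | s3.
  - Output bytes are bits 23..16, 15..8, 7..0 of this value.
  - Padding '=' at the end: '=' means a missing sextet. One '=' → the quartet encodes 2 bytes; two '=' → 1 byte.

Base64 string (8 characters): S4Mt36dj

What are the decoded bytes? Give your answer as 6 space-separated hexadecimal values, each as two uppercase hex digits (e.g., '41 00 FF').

After char 0 ('S'=18): chars_in_quartet=1 acc=0x12 bytes_emitted=0
After char 1 ('4'=56): chars_in_quartet=2 acc=0x4B8 bytes_emitted=0
After char 2 ('M'=12): chars_in_quartet=3 acc=0x12E0C bytes_emitted=0
After char 3 ('t'=45): chars_in_quartet=4 acc=0x4B832D -> emit 4B 83 2D, reset; bytes_emitted=3
After char 4 ('3'=55): chars_in_quartet=1 acc=0x37 bytes_emitted=3
After char 5 ('6'=58): chars_in_quartet=2 acc=0xDFA bytes_emitted=3
After char 6 ('d'=29): chars_in_quartet=3 acc=0x37E9D bytes_emitted=3
After char 7 ('j'=35): chars_in_quartet=4 acc=0xDFA763 -> emit DF A7 63, reset; bytes_emitted=6

Answer: 4B 83 2D DF A7 63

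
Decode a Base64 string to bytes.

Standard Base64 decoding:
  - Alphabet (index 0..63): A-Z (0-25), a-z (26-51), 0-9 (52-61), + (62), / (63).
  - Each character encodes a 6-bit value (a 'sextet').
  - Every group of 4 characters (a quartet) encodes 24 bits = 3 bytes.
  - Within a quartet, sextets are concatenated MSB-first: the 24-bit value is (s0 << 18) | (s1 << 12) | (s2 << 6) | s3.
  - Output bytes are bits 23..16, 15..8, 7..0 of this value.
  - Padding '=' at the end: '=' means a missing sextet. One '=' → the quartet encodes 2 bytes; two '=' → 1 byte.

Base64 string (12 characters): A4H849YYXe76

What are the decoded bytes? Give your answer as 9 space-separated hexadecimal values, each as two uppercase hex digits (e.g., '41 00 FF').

After char 0 ('A'=0): chars_in_quartet=1 acc=0x0 bytes_emitted=0
After char 1 ('4'=56): chars_in_quartet=2 acc=0x38 bytes_emitted=0
After char 2 ('H'=7): chars_in_quartet=3 acc=0xE07 bytes_emitted=0
After char 3 ('8'=60): chars_in_quartet=4 acc=0x381FC -> emit 03 81 FC, reset; bytes_emitted=3
After char 4 ('4'=56): chars_in_quartet=1 acc=0x38 bytes_emitted=3
After char 5 ('9'=61): chars_in_quartet=2 acc=0xE3D bytes_emitted=3
After char 6 ('Y'=24): chars_in_quartet=3 acc=0x38F58 bytes_emitted=3
After char 7 ('Y'=24): chars_in_quartet=4 acc=0xE3D618 -> emit E3 D6 18, reset; bytes_emitted=6
After char 8 ('X'=23): chars_in_quartet=1 acc=0x17 bytes_emitted=6
After char 9 ('e'=30): chars_in_quartet=2 acc=0x5DE bytes_emitted=6
After char 10 ('7'=59): chars_in_quartet=3 acc=0x177BB bytes_emitted=6
After char 11 ('6'=58): chars_in_quartet=4 acc=0x5DEEFA -> emit 5D EE FA, reset; bytes_emitted=9

Answer: 03 81 FC E3 D6 18 5D EE FA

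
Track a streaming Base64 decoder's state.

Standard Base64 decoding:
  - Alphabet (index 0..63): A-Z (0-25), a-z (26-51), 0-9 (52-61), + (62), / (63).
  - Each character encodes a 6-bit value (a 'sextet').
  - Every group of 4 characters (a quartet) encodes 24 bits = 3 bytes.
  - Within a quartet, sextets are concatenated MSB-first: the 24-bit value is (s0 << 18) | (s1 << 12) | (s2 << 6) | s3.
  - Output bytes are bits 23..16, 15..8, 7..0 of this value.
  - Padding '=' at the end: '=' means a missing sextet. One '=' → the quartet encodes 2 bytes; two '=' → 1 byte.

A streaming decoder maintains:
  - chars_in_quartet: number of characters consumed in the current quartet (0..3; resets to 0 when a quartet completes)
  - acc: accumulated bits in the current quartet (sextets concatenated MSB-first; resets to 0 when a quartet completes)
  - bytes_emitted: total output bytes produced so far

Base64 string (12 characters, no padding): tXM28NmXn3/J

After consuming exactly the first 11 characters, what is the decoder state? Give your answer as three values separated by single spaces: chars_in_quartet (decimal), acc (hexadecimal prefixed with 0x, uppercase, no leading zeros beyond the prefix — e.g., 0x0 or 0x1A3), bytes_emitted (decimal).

Answer: 3 0x27DFF 6

Derivation:
After char 0 ('t'=45): chars_in_quartet=1 acc=0x2D bytes_emitted=0
After char 1 ('X'=23): chars_in_quartet=2 acc=0xB57 bytes_emitted=0
After char 2 ('M'=12): chars_in_quartet=3 acc=0x2D5CC bytes_emitted=0
After char 3 ('2'=54): chars_in_quartet=4 acc=0xB57336 -> emit B5 73 36, reset; bytes_emitted=3
After char 4 ('8'=60): chars_in_quartet=1 acc=0x3C bytes_emitted=3
After char 5 ('N'=13): chars_in_quartet=2 acc=0xF0D bytes_emitted=3
After char 6 ('m'=38): chars_in_quartet=3 acc=0x3C366 bytes_emitted=3
After char 7 ('X'=23): chars_in_quartet=4 acc=0xF0D997 -> emit F0 D9 97, reset; bytes_emitted=6
After char 8 ('n'=39): chars_in_quartet=1 acc=0x27 bytes_emitted=6
After char 9 ('3'=55): chars_in_quartet=2 acc=0x9F7 bytes_emitted=6
After char 10 ('/'=63): chars_in_quartet=3 acc=0x27DFF bytes_emitted=6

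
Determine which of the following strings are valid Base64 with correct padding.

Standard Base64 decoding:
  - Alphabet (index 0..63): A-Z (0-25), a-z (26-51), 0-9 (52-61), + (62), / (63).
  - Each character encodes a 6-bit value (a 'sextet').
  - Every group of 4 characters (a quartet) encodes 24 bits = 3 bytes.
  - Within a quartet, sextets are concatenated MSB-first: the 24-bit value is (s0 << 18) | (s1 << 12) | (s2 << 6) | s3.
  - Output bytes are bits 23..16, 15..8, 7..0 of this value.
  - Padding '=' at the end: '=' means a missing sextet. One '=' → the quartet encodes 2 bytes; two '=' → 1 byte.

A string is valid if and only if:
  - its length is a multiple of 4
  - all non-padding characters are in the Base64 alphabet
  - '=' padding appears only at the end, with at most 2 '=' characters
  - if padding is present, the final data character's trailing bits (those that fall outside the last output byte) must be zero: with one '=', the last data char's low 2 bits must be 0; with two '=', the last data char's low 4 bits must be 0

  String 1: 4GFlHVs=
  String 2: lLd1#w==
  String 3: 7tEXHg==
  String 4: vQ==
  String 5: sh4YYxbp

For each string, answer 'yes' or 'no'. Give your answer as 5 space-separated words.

Answer: yes no yes yes yes

Derivation:
String 1: '4GFlHVs=' → valid
String 2: 'lLd1#w==' → invalid (bad char(s): ['#'])
String 3: '7tEXHg==' → valid
String 4: 'vQ==' → valid
String 5: 'sh4YYxbp' → valid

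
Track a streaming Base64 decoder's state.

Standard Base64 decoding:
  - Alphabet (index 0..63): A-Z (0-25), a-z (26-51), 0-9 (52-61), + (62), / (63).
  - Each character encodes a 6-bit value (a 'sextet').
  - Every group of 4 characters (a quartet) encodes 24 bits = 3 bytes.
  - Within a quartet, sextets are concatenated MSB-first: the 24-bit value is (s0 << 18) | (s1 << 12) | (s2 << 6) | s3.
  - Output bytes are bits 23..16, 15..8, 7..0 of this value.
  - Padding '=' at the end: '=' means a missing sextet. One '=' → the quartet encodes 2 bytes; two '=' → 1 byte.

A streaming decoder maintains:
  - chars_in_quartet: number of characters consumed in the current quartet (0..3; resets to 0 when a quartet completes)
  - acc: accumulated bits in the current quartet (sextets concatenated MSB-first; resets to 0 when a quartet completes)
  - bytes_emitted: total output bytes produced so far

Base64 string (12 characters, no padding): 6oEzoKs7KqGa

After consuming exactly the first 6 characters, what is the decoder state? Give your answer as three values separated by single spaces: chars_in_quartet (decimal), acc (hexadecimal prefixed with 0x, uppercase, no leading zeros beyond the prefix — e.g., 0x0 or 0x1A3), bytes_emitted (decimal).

Answer: 2 0xA0A 3

Derivation:
After char 0 ('6'=58): chars_in_quartet=1 acc=0x3A bytes_emitted=0
After char 1 ('o'=40): chars_in_quartet=2 acc=0xEA8 bytes_emitted=0
After char 2 ('E'=4): chars_in_quartet=3 acc=0x3AA04 bytes_emitted=0
After char 3 ('z'=51): chars_in_quartet=4 acc=0xEA8133 -> emit EA 81 33, reset; bytes_emitted=3
After char 4 ('o'=40): chars_in_quartet=1 acc=0x28 bytes_emitted=3
After char 5 ('K'=10): chars_in_quartet=2 acc=0xA0A bytes_emitted=3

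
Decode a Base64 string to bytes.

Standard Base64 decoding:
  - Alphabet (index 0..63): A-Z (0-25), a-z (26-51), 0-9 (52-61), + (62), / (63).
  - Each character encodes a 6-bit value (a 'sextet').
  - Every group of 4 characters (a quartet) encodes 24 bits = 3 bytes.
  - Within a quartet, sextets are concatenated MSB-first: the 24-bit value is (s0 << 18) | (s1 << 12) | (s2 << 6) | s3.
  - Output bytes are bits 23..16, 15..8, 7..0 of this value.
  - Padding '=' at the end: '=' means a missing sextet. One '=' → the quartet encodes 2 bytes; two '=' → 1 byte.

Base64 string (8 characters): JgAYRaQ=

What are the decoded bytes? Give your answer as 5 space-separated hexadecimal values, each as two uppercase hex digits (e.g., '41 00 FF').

Answer: 26 00 18 45 A4

Derivation:
After char 0 ('J'=9): chars_in_quartet=1 acc=0x9 bytes_emitted=0
After char 1 ('g'=32): chars_in_quartet=2 acc=0x260 bytes_emitted=0
After char 2 ('A'=0): chars_in_quartet=3 acc=0x9800 bytes_emitted=0
After char 3 ('Y'=24): chars_in_quartet=4 acc=0x260018 -> emit 26 00 18, reset; bytes_emitted=3
After char 4 ('R'=17): chars_in_quartet=1 acc=0x11 bytes_emitted=3
After char 5 ('a'=26): chars_in_quartet=2 acc=0x45A bytes_emitted=3
After char 6 ('Q'=16): chars_in_quartet=3 acc=0x11690 bytes_emitted=3
Padding '=': partial quartet acc=0x11690 -> emit 45 A4; bytes_emitted=5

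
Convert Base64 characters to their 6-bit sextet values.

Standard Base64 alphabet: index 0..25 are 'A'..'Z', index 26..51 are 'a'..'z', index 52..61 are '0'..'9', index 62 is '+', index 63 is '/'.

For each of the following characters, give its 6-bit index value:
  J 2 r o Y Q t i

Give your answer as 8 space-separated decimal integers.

'J': A..Z range, ord('J') − ord('A') = 9
'2': 0..9 range, 52 + ord('2') − ord('0') = 54
'r': a..z range, 26 + ord('r') − ord('a') = 43
'o': a..z range, 26 + ord('o') − ord('a') = 40
'Y': A..Z range, ord('Y') − ord('A') = 24
'Q': A..Z range, ord('Q') − ord('A') = 16
't': a..z range, 26 + ord('t') − ord('a') = 45
'i': a..z range, 26 + ord('i') − ord('a') = 34

Answer: 9 54 43 40 24 16 45 34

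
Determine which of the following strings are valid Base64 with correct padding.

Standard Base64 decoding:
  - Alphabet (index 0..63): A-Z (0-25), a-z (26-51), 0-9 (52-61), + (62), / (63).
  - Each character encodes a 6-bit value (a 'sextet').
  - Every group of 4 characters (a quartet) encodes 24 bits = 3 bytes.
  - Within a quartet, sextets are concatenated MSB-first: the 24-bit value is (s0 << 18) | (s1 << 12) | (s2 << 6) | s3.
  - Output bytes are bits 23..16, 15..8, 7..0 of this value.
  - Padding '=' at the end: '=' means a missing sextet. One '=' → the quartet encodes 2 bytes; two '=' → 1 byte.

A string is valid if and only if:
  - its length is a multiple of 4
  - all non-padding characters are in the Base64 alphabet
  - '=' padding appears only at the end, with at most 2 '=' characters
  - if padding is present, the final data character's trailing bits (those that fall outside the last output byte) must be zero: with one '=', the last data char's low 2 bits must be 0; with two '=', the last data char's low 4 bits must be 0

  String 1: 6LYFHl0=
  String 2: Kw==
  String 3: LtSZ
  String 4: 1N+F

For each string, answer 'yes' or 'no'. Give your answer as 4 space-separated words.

Answer: yes yes yes yes

Derivation:
String 1: '6LYFHl0=' → valid
String 2: 'Kw==' → valid
String 3: 'LtSZ' → valid
String 4: '1N+F' → valid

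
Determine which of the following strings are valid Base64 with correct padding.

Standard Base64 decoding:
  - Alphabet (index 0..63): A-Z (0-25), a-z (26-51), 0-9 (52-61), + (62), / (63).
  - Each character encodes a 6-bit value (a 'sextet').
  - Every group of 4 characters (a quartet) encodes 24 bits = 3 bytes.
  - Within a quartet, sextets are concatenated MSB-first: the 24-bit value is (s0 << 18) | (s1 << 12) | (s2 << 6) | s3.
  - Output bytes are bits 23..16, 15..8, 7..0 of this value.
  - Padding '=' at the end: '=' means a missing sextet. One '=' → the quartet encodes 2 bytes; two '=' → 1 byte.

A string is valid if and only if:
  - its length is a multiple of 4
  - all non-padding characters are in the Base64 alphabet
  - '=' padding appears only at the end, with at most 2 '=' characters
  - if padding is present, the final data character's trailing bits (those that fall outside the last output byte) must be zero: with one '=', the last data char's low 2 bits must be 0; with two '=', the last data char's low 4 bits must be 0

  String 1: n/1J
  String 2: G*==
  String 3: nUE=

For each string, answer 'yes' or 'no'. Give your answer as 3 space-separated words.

Answer: yes no yes

Derivation:
String 1: 'n/1J' → valid
String 2: 'G*==' → invalid (bad char(s): ['*'])
String 3: 'nUE=' → valid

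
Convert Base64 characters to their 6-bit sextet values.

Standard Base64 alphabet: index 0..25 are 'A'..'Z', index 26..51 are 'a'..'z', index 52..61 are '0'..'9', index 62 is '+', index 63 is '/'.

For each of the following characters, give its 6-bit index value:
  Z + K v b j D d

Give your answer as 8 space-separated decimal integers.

'Z': A..Z range, ord('Z') − ord('A') = 25
'+': index 62
'K': A..Z range, ord('K') − ord('A') = 10
'v': a..z range, 26 + ord('v') − ord('a') = 47
'b': a..z range, 26 + ord('b') − ord('a') = 27
'j': a..z range, 26 + ord('j') − ord('a') = 35
'D': A..Z range, ord('D') − ord('A') = 3
'd': a..z range, 26 + ord('d') − ord('a') = 29

Answer: 25 62 10 47 27 35 3 29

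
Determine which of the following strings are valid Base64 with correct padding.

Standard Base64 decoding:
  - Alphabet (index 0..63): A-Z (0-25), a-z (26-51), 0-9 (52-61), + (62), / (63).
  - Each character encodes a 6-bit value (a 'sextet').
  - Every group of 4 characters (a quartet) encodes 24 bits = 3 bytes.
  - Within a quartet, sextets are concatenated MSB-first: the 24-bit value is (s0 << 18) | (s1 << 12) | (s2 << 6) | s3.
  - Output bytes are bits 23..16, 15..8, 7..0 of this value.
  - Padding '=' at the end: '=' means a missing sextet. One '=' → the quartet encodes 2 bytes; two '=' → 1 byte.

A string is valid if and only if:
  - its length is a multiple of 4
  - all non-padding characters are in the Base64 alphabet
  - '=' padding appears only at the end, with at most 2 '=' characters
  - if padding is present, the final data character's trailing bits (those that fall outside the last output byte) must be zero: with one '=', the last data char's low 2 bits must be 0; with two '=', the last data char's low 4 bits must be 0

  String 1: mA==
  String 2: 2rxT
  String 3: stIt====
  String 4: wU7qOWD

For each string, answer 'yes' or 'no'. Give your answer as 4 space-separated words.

Answer: yes yes no no

Derivation:
String 1: 'mA==' → valid
String 2: '2rxT' → valid
String 3: 'stIt====' → invalid (4 pad chars (max 2))
String 4: 'wU7qOWD' → invalid (len=7 not mult of 4)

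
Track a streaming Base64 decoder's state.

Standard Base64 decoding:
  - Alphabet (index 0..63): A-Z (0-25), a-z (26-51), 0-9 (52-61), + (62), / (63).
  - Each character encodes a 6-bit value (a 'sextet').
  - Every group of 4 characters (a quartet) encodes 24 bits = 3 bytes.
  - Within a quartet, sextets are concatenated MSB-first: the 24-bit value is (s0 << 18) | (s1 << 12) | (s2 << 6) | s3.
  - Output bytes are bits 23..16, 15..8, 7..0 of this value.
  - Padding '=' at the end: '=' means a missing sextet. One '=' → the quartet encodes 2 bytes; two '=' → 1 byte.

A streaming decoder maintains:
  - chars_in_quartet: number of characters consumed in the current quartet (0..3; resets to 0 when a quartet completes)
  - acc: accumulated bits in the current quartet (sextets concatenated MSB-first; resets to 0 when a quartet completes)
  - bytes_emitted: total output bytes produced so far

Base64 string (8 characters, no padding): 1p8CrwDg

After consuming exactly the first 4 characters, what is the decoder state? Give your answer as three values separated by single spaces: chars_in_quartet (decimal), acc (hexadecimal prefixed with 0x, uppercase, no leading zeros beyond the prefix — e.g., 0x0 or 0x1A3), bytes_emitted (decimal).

After char 0 ('1'=53): chars_in_quartet=1 acc=0x35 bytes_emitted=0
After char 1 ('p'=41): chars_in_quartet=2 acc=0xD69 bytes_emitted=0
After char 2 ('8'=60): chars_in_quartet=3 acc=0x35A7C bytes_emitted=0
After char 3 ('C'=2): chars_in_quartet=4 acc=0xD69F02 -> emit D6 9F 02, reset; bytes_emitted=3

Answer: 0 0x0 3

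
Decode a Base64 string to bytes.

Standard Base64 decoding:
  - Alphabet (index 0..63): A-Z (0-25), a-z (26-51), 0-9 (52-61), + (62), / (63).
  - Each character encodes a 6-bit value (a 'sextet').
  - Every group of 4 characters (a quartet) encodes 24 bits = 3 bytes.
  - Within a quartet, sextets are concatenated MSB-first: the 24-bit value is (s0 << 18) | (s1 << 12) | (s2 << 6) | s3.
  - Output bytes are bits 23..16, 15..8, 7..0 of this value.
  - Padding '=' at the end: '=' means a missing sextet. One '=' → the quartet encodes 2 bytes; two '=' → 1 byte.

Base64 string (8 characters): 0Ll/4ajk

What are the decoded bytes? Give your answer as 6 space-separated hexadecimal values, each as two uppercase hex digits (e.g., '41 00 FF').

After char 0 ('0'=52): chars_in_quartet=1 acc=0x34 bytes_emitted=0
After char 1 ('L'=11): chars_in_quartet=2 acc=0xD0B bytes_emitted=0
After char 2 ('l'=37): chars_in_quartet=3 acc=0x342E5 bytes_emitted=0
After char 3 ('/'=63): chars_in_quartet=4 acc=0xD0B97F -> emit D0 B9 7F, reset; bytes_emitted=3
After char 4 ('4'=56): chars_in_quartet=1 acc=0x38 bytes_emitted=3
After char 5 ('a'=26): chars_in_quartet=2 acc=0xE1A bytes_emitted=3
After char 6 ('j'=35): chars_in_quartet=3 acc=0x386A3 bytes_emitted=3
After char 7 ('k'=36): chars_in_quartet=4 acc=0xE1A8E4 -> emit E1 A8 E4, reset; bytes_emitted=6

Answer: D0 B9 7F E1 A8 E4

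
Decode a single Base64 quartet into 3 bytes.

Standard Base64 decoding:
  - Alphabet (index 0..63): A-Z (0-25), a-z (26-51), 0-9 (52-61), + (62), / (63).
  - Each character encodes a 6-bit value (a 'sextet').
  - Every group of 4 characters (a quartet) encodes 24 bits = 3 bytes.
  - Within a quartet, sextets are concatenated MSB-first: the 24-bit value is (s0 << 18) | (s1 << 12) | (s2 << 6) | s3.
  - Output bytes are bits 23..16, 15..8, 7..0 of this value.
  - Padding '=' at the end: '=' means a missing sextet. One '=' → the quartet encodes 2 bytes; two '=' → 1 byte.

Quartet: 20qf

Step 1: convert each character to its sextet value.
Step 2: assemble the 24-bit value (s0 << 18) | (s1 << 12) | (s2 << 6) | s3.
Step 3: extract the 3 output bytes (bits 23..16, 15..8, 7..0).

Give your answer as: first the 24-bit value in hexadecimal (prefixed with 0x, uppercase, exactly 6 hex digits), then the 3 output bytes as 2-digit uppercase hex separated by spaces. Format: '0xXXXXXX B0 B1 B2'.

Answer: 0xDB4A9F DB 4A 9F

Derivation:
Sextets: 2=54, 0=52, q=42, f=31
24-bit: (54<<18) | (52<<12) | (42<<6) | 31
      = 0xD80000 | 0x034000 | 0x000A80 | 0x00001F
      = 0xDB4A9F
Bytes: (v>>16)&0xFF=DB, (v>>8)&0xFF=4A, v&0xFF=9F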